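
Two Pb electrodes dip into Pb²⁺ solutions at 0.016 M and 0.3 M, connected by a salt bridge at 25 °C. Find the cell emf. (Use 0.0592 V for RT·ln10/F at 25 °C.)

Both half-cells are Pb²⁺/Pb, so E°_cell = 0. The concentrated side is the cathode; the cell reaction moves Pb²⁺ from high to low concentration with n = 2.
Q = [Pb²⁺]_dilute/[Pb²⁺]_conc = 0.016/0.3 = 0.0533.
E = 0 − (0.0592/2) log Q = −(0.0592/2)(-1.273) = 0.0377 V.

0.038 V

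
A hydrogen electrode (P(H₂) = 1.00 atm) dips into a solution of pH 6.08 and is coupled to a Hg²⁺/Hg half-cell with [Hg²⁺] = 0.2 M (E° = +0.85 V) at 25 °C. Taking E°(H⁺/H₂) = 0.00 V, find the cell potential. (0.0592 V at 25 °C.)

1.19 V

The Hg²⁺/Hg couple is the cathode, so E°_cell = 0.85 V; n = 2.
[H⁺] = 10^(−6.08) = 8.3 × 10^-7 M, and Q = [H⁺]^2 / ([Hg²⁺]·P(H₂)) = 3.46 × 10^-12.
E = E° − (0.0592/2) log Q = 0.85 − (0.0592/2)(-11.461) = 1.189 V.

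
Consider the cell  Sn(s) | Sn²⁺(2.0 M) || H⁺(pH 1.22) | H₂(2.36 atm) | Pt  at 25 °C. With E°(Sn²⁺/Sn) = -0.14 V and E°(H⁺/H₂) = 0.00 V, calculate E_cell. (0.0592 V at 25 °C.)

The hydrogen couple is the cathode, so E°_cell = 0.14 V; n = 2.
[H⁺] = 10^(−1.22) = 0.060 M, and Q = [Sn²⁺]·P(H₂) / [H⁺]^2 = 1300.
E = E° − (0.0592/2) log Q = 0.14 − (0.0592/2)(3.114) = 0.048 V.

0.048 V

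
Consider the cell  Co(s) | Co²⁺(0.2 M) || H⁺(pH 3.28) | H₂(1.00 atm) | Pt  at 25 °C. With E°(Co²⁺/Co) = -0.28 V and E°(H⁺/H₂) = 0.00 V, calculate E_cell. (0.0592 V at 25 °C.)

The hydrogen couple is the cathode, so E°_cell = 0.28 V; n = 2.
[H⁺] = 10^(−3.28) = 5.2 × 10^-4 M, and Q = [Co²⁺]·P(H₂) / [H⁺]^2 = 7.26 × 10^5.
E = E° − (0.0592/2) log Q = 0.28 − (0.0592/2)(5.861) = 0.107 V.

0.11 V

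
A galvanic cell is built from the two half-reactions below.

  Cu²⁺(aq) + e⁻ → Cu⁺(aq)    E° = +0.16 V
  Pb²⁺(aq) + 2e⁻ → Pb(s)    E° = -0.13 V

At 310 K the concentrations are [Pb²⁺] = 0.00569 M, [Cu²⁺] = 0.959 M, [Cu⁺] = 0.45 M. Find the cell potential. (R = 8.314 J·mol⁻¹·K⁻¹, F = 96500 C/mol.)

The Cu²⁺/Cu⁺ couple has the higher reduction potential and acts as the cathode, so E°_cell = +0.16 − (-0.13) = 0.29 V.
Balancing electrons gives n = 2; the reaction quotient is Q = [Pb²⁺]·[Cu⁺]^2/[Cu²⁺]^2 = 0.00125.
E = E° − (RT/nF) ln Q = 0.29 − (8.314×310)/(2×96500) × (-6.682) = 0.290 + 0.089 = 0.379 V.

0.379 V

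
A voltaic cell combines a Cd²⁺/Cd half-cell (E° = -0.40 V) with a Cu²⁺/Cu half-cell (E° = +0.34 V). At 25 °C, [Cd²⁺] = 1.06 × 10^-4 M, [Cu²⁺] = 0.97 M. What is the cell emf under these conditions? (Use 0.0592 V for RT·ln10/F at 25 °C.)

0.857 V

The Cu²⁺/Cu couple has the higher reduction potential and acts as the cathode, so E°_cell = +0.34 − (-0.40) = 0.74 V.
Balancing electrons gives n = 2; the reaction quotient is Q = [Cd²⁺]/[Cu²⁺] = 1.09 × 10^-4.
At 25 °C, E = E° − (0.0592/n) log Q = 0.74 − (0.0592/2)(-3.961) = 0.740 + 0.117 = 0.857 V.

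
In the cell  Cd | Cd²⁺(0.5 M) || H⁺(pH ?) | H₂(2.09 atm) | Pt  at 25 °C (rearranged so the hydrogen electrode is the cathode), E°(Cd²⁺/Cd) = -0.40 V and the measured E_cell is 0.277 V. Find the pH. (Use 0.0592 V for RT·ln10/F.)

pH = 2.07

E°_cell = 0.40 V and n = 2.
log Q = n(E° − E)/0.0592 = 2×(0.40 − 0.277)/0.0592 = 4.155.
With Q = [Cd²⁺]·P(H₂) / [H⁺]^2, solving for [H⁺] gives log[H⁺] = -2.068, so pH = 2.07.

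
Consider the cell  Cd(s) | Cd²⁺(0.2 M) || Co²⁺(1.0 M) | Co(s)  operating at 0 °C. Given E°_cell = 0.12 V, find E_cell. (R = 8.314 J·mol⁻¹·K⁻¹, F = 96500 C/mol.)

0.139 V

Balancing electrons gives n = 2; the reaction quotient is Q = [Cd²⁺]/[Co²⁺] = 0.200.
E = E° − (RT/nF) ln Q = 0.12 − (8.314×273)/(2×96500) × (-1.609) = 0.120 + 0.019 = 0.139 V.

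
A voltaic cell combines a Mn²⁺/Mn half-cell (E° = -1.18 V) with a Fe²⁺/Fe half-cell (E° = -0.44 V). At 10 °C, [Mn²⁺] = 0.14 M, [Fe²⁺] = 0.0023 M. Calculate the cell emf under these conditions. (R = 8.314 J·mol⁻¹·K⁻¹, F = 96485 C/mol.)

The Fe²⁺/Fe couple has the higher reduction potential and acts as the cathode, so E°_cell = -0.44 − (-1.18) = 0.74 V.
Balancing electrons gives n = 2; the reaction quotient is Q = [Mn²⁺]/[Fe²⁺] = 60.9.
E = E° − (RT/nF) ln Q = 0.74 − (8.314×283)/(2×96485) × (4.109) = 0.740 − 0.050 = 0.690 V.

0.690 V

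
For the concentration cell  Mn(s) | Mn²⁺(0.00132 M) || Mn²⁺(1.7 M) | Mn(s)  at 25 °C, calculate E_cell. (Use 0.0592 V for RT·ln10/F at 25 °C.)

Both half-cells are Mn²⁺/Mn, so E°_cell = 0. The concentrated side is the cathode; the cell reaction moves Mn²⁺ from high to low concentration with n = 2.
Q = [Mn²⁺]_dilute/[Mn²⁺]_conc = 0.00132/1.7 = 7.76 × 10^-4.
E = 0 − (0.0592/2) log Q = −(0.0592/2)(-3.110) = 0.0921 V.

0.092 V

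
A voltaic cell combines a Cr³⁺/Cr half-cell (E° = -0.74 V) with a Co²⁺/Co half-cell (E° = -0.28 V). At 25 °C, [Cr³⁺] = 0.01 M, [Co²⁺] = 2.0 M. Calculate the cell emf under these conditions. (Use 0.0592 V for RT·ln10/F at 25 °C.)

The Co²⁺/Co couple has the higher reduction potential and acts as the cathode, so E°_cell = -0.28 − (-0.74) = 0.46 V.
Balancing electrons gives n = 6; the reaction quotient is Q = [Cr³⁺]^2/[Co²⁺]^3 = 1.25 × 10^-5.
At 25 °C, E = E° − (0.0592/n) log Q = 0.46 − (0.0592/6)(-4.903) = 0.460 + 0.048 = 0.508 V.

0.508 V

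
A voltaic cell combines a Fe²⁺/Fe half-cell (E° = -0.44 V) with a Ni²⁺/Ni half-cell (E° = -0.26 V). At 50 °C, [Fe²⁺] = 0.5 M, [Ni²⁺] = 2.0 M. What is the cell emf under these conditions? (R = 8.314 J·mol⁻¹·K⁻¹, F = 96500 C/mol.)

0.199 V

The Ni²⁺/Ni couple has the higher reduction potential and acts as the cathode, so E°_cell = -0.26 − (-0.44) = 0.18 V.
Balancing electrons gives n = 2; the reaction quotient is Q = [Fe²⁺]/[Ni²⁺] = 0.250.
E = E° − (RT/nF) ln Q = 0.18 − (8.314×323)/(2×96500) × (-1.386) = 0.180 + 0.019 = 0.199 V.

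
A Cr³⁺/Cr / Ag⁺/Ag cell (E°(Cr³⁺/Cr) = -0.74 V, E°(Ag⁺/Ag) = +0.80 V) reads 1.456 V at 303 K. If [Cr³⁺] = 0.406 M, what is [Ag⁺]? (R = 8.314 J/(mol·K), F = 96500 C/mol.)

From the Nernst equation, ln Q = nF(E° − E)/RT = 3×96500×(1.54 − 1.456)/(8.314×303) = 9.653, so Q = 1.56 × 10^4.
With Q = [Cr³⁺]/[Ag⁺]^3 and the known concentrations, [Ag⁺]^3 in the denominator gives [Ag⁺] = 0.03 M.

0.03 M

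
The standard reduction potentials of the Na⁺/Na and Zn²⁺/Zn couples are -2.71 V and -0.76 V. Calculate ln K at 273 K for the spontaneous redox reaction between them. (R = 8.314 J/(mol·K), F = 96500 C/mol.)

E°_cell = -0.76 − (-2.71) = 1.95 V, with n = 2 electrons transferred.
At equilibrium E = 0, so the Nernst equation gives ln K = nFE°/RT = (2)(96500)(1.95)/((8.314)(273)) = 165.81.

ln K = 165.8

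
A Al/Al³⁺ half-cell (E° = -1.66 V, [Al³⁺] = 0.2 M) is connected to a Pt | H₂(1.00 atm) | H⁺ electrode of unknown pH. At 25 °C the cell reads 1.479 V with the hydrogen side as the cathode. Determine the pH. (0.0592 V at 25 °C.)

E°_cell = 1.66 V and n = 6.
log Q = n(E° − E)/0.0592 = 6×(1.66 − 1.479)/0.0592 = 18.345.
With Q = [Al³⁺]^2·P(H₂)^3 / [H⁺]^6, solving for [H⁺] gives log[H⁺] = -3.290, so pH = 3.29.

pH = 3.29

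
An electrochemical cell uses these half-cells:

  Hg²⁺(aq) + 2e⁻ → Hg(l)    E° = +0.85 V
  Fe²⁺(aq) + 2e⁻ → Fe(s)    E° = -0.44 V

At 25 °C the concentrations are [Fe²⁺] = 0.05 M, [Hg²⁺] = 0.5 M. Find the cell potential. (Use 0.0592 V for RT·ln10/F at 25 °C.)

The Hg²⁺/Hg couple has the higher reduction potential and acts as the cathode, so E°_cell = +0.85 − (-0.44) = 1.29 V.
Balancing electrons gives n = 2; the reaction quotient is Q = [Fe²⁺]/[Hg²⁺] = 0.100.
At 25 °C, E = E° − (0.0592/n) log Q = 1.29 − (0.0592/2)(-1.000) = 1.290 + 0.030 = 1.320 V.

1.32 V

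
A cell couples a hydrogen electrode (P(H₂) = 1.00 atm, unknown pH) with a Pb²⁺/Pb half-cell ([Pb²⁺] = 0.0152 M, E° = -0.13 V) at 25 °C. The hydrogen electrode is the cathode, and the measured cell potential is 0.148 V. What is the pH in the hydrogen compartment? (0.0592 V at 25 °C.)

E°_cell = 0.13 V and n = 2.
log Q = n(E° − E)/0.0592 = 2×(0.13 − 0.148)/0.0592 = -0.608.
With Q = [Pb²⁺]·P(H₂) / [H⁺]^2, solving for [H⁺] gives log[H⁺] = -0.605, so pH = 0.61.

pH = 0.61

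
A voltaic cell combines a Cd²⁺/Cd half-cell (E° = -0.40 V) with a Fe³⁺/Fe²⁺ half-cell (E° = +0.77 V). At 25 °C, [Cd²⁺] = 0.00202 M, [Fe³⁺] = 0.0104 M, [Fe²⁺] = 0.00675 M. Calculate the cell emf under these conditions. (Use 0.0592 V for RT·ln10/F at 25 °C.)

The Fe³⁺/Fe²⁺ couple has the higher reduction potential and acts as the cathode, so E°_cell = +0.77 − (-0.40) = 1.17 V.
Balancing electrons gives n = 2; the reaction quotient is Q = [Cd²⁺]·[Fe²⁺]^2/[Fe³⁺]^2 = 8.51 × 10^-4.
At 25 °C, E = E° − (0.0592/n) log Q = 1.17 − (0.0592/2)(-3.070) = 1.170 + 0.091 = 1.261 V.

1.26 V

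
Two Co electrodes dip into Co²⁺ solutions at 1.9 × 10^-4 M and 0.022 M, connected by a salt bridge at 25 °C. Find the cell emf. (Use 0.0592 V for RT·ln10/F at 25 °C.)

0.061 V

Both half-cells are Co²⁺/Co, so E°_cell = 0. The concentrated side is the cathode; the cell reaction moves Co²⁺ from high to low concentration with n = 2.
Q = [Co²⁺]_dilute/[Co²⁺]_conc = 1.9 × 10^-4/0.022 = 0.00864.
E = 0 − (0.0592/2) log Q = −(0.0592/2)(-2.064) = 0.0611 V.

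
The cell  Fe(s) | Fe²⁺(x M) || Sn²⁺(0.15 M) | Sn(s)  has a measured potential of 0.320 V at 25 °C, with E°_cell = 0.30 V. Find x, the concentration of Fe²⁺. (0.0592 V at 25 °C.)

0.032 M

From the Nernst equation, log Q = n(E° − E)/0.0592 = 2(0.30 − 0.320)/0.0592 = -0.676, so Q = 0.211.
With Q = [Fe²⁺]/[Sn²⁺] and the known concentrations, [Fe²⁺] in the numerator gives [Fe²⁺] = 0.032 M.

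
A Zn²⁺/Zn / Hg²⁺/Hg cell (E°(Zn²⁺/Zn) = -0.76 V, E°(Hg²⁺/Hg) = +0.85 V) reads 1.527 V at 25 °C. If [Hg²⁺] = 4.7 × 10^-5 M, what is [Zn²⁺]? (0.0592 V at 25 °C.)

From the Nernst equation, log Q = n(E° − E)/0.0592 = 2(1.61 − 1.527)/0.0592 = 2.804, so Q = 637.
With Q = [Zn²⁺]/[Hg²⁺] and the known concentrations, [Zn²⁺] in the numerator gives [Zn²⁺] = 0.03 M.

0.03 M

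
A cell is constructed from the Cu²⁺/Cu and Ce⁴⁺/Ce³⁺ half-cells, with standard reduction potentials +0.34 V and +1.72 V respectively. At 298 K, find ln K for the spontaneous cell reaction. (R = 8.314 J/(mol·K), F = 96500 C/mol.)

E°_cell = +1.72 − (+0.34) = 1.38 V, with n = 2 electrons transferred.
At equilibrium E = 0, so the Nernst equation gives ln K = nFE°/RT = (2)(96500)(1.38)/((8.314)(298)) = 107.50.

ln K = 107.5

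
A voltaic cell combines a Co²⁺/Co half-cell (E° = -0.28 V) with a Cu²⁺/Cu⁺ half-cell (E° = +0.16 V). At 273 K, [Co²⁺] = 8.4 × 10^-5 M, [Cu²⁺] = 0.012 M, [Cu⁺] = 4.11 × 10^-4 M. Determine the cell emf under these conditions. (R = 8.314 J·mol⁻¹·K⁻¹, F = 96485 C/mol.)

The Cu²⁺/Cu⁺ couple has the higher reduction potential and acts as the cathode, so E°_cell = +0.16 − (-0.28) = 0.44 V.
Balancing electrons gives n = 2; the reaction quotient is Q = [Co²⁺]·[Cu⁺]^2/[Cu²⁺]^2 = 9.85 × 10^-8.
E = E° − (RT/nF) ln Q = 0.44 − (8.314×273)/(2×96485) × (-16.133) = 0.440 + 0.190 = 0.630 V.

0.630 V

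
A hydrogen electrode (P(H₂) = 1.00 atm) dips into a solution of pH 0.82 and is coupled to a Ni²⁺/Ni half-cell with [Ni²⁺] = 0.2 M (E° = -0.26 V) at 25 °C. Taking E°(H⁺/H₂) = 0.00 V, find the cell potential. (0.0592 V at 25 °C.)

0.23 V

The hydrogen couple is the cathode, so E°_cell = 0.26 V; n = 2.
[H⁺] = 10^(−0.82) = 0.15 M, and Q = [Ni²⁺]·P(H₂) / [H⁺]^2 = 8.73.
E = E° − (0.0592/2) log Q = 0.26 − (0.0592/2)(0.941) = 0.232 V.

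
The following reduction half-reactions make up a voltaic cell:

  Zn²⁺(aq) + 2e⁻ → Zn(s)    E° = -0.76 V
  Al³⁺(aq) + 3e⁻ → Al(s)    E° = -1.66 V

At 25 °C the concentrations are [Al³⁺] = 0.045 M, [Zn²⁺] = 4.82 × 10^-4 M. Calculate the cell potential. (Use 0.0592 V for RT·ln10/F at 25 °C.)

0.828 V

The Zn²⁺/Zn couple has the higher reduction potential and acts as the cathode, so E°_cell = -0.76 − (-1.66) = 0.90 V.
Balancing electrons gives n = 6; the reaction quotient is Q = [Al³⁺]^2/[Zn²⁺]^3 = 1.81 × 10^7.
At 25 °C, E = E° − (0.0592/n) log Q = 0.90 − (0.0592/6)(7.257) = 0.900 − 0.072 = 0.828 V.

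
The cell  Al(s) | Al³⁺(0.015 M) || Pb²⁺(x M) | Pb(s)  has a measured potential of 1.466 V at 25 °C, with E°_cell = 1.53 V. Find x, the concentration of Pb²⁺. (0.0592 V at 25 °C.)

4.2 × 10^-4 M

From the Nernst equation, log Q = n(E° − E)/0.0592 = 6(1.53 − 1.466)/0.0592 = 6.486, so Q = 3.07 × 10^6.
With Q = [Al³⁺]^2/[Pb²⁺]^3 and the known concentrations, [Pb²⁺]^3 in the denominator gives [Pb²⁺] = 4.2 × 10^-4 M.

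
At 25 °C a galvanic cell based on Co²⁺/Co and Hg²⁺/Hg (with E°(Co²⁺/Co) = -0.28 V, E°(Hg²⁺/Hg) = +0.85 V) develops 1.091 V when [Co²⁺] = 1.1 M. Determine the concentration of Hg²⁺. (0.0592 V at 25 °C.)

0.053 M

From the Nernst equation, log Q = n(E° − E)/0.0592 = 2(1.13 − 1.091)/0.0592 = 1.318, so Q = 20.8.
With Q = [Co²⁺]/[Hg²⁺] and the known concentrations, [Hg²⁺] in the denominator gives [Hg²⁺] = 0.053 M.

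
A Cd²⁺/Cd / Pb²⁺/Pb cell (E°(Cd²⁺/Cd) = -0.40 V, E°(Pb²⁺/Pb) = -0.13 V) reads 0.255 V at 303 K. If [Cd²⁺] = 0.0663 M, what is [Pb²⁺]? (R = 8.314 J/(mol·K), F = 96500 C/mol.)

0.021 M

From the Nernst equation, ln Q = nF(E° − E)/RT = 2×96500×(0.27 − 0.255)/(8.314×303) = 1.149, so Q = 3.16.
With Q = [Cd²⁺]/[Pb²⁺] and the known concentrations, [Pb²⁺] in the denominator gives [Pb²⁺] = 0.021 M.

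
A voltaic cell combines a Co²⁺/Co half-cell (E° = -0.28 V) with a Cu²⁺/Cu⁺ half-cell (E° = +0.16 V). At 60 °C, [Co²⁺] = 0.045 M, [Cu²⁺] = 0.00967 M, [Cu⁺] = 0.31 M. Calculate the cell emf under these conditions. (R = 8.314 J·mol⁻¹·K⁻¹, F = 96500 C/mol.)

The Cu²⁺/Cu⁺ couple has the higher reduction potential and acts as the cathode, so E°_cell = +0.16 − (-0.28) = 0.44 V.
Balancing electrons gives n = 2; the reaction quotient is Q = [Co²⁺]·[Cu⁺]^2/[Cu²⁺]^2 = 46.2.
E = E° − (RT/nF) ln Q = 0.44 − (8.314×333)/(2×96500) × (3.834) = 0.440 − 0.055 = 0.385 V.

0.385 V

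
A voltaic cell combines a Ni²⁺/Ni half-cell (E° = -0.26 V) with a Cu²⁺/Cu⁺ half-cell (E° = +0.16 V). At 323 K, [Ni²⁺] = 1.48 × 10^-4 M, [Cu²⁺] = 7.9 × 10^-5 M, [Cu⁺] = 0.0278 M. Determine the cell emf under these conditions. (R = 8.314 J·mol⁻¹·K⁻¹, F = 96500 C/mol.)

The Cu²⁺/Cu⁺ couple has the higher reduction potential and acts as the cathode, so E°_cell = +0.16 − (-0.26) = 0.42 V.
Balancing electrons gives n = 2; the reaction quotient is Q = [Ni²⁺]·[Cu⁺]^2/[Cu²⁺]^2 = 18.3.
E = E° − (RT/nF) ln Q = 0.42 − (8.314×323)/(2×96500) × (2.908) = 0.420 − 0.040 = 0.380 V.

0.380 V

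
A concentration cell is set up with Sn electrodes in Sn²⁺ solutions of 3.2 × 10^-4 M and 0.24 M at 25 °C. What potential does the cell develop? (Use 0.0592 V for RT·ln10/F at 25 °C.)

Both half-cells are Sn²⁺/Sn, so E°_cell = 0. The concentrated side is the cathode; the cell reaction moves Sn²⁺ from high to low concentration with n = 2.
Q = [Sn²⁺]_dilute/[Sn²⁺]_conc = 3.2 × 10^-4/0.24 = 0.00133.
E = 0 − (0.0592/2) log Q = −(0.0592/2)(-2.875) = 0.0851 V.

0.085 V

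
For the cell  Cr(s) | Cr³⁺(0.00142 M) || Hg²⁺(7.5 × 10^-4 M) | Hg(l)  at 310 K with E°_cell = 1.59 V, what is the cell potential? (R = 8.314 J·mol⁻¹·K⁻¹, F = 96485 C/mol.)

Balancing electrons gives n = 6; the reaction quotient is Q = [Cr³⁺]^2/[Hg²⁺]^3 = 4780.
E = E° − (RT/nF) ln Q = 1.59 − (8.314×310)/(6×96485) × (8.472) = 1.590 − 0.038 = 1.552 V.

1.55 V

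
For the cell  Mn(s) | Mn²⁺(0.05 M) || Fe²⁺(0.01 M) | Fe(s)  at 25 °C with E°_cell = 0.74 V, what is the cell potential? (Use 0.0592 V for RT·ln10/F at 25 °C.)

0.719 V

Balancing electrons gives n = 2; the reaction quotient is Q = [Mn²⁺]/[Fe²⁺] = 5.00.
At 25 °C, E = E° − (0.0592/n) log Q = 0.74 − (0.0592/2)(0.699) = 0.740 − 0.021 = 0.719 V.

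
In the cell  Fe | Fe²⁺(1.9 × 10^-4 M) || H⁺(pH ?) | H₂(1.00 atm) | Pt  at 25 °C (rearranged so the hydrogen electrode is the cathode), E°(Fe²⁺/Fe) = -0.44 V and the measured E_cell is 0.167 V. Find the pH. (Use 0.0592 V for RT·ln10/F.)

E°_cell = 0.44 V and n = 2.
log Q = n(E° − E)/0.0592 = 2×(0.44 − 0.167)/0.0592 = 9.223.
With Q = [Fe²⁺]·P(H₂) / [H⁺]^2, solving for [H⁺] gives log[H⁺] = -6.472, so pH = 6.47.

pH = 6.47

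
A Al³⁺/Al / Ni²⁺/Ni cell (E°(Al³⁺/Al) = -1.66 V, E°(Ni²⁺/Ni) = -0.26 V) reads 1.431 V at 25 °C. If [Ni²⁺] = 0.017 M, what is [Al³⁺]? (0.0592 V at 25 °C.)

From the Nernst equation, log Q = n(E° − E)/0.0592 = 6(1.40 − 1.431)/0.0592 = -3.142, so Q = 7.21 × 10^-4.
With Q = [Al³⁺]^2/[Ni²⁺]^3 and the known concentrations, [Al³⁺]^2 in the numerator gives [Al³⁺] = 6 × 10^-5 M.

6 × 10^-5 M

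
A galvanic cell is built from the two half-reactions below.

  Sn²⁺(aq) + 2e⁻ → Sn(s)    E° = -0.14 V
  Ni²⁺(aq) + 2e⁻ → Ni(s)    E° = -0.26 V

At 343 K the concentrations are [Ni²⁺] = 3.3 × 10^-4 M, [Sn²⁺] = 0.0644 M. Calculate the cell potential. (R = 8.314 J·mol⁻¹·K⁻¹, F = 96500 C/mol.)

0.198 V

The Sn²⁺/Sn couple has the higher reduction potential and acts as the cathode, so E°_cell = -0.14 − (-0.26) = 0.12 V.
Balancing electrons gives n = 2; the reaction quotient is Q = [Ni²⁺]/[Sn²⁺] = 0.00512.
E = E° − (RT/nF) ln Q = 0.12 − (8.314×343)/(2×96500) × (-5.274) = 0.120 + 0.078 = 0.198 V.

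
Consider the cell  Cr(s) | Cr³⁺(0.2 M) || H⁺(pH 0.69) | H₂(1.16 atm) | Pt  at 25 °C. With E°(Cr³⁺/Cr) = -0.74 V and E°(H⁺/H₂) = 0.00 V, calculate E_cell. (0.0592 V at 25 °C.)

The hydrogen couple is the cathode, so E°_cell = 0.74 V; n = 6.
[H⁺] = 10^(−0.69) = 0.20 M, and Q = [Cr³⁺]^2·P(H₂)^3 / [H⁺]^6 = 862.
E = E° − (0.0592/6) log Q = 0.74 − (0.0592/6)(2.935) = 0.711 V.

0.71 V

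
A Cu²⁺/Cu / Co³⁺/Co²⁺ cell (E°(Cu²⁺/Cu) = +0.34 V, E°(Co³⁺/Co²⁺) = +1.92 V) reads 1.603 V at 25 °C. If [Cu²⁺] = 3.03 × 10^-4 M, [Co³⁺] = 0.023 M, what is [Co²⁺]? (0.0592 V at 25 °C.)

From the Nernst equation, log Q = n(E° − E)/0.0592 = 2(1.58 − 1.603)/0.0592 = -0.777, so Q = 0.167.
With Q = [Cu²⁺]·[Co²⁺]^2/[Co³⁺]^2 and the known concentrations, [Co²⁺]^2 in the numerator gives [Co²⁺] = 0.54 M.

0.54 M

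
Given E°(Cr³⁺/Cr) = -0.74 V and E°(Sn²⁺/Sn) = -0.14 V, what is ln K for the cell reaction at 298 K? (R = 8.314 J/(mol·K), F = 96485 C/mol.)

E°_cell = -0.14 − (-0.74) = 0.60 V, with n = 6 electrons transferred.
At equilibrium E = 0, so the Nernst equation gives ln K = nFE°/RT = (6)(96485)(0.60)/((8.314)(298)) = 140.20.

ln K = 140.2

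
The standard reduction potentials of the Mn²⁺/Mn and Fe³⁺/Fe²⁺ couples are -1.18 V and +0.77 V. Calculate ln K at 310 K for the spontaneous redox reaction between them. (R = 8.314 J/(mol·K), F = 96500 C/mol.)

ln K = 146.0

E°_cell = +0.77 − (-1.18) = 1.95 V, with n = 2 electrons transferred.
At equilibrium E = 0, so the Nernst equation gives ln K = nFE°/RT = (2)(96500)(1.95)/((8.314)(310)) = 146.02.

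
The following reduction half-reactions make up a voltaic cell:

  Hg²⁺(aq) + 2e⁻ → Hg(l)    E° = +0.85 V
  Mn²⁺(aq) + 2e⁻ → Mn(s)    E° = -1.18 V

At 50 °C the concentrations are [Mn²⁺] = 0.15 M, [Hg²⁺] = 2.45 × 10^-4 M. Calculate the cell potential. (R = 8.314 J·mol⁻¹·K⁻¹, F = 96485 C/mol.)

1.94 V

The Hg²⁺/Hg couple has the higher reduction potential and acts as the cathode, so E°_cell = +0.85 − (-1.18) = 2.03 V.
Balancing electrons gives n = 2; the reaction quotient is Q = [Mn²⁺]/[Hg²⁺] = 612.
E = E° − (RT/nF) ln Q = 2.03 − (8.314×323)/(2×96485) × (6.417) = 2.030 − 0.089 = 1.941 V.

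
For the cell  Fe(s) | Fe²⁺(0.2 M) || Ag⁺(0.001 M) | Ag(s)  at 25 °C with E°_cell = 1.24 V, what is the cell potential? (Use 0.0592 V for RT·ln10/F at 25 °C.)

Balancing electrons gives n = 2; the reaction quotient is Q = [Fe²⁺]/[Ag⁺]^2 = 2 × 10^5.
At 25 °C, E = E° − (0.0592/n) log Q = 1.24 − (0.0592/2)(5.301) = 1.240 − 0.157 = 1.083 V.

1.08 V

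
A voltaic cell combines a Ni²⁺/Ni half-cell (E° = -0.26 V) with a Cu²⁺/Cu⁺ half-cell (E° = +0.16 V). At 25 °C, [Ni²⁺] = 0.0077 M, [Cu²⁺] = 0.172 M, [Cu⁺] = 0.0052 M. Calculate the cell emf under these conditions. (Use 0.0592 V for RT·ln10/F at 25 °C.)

The Cu²⁺/Cu⁺ couple has the higher reduction potential and acts as the cathode, so E°_cell = +0.16 − (-0.26) = 0.42 V.
Balancing electrons gives n = 2; the reaction quotient is Q = [Ni²⁺]·[Cu⁺]^2/[Cu²⁺]^2 = 7.04 × 10^-6.
At 25 °C, E = E° − (0.0592/n) log Q = 0.42 − (0.0592/2)(-5.153) = 0.420 + 0.153 = 0.573 V.

0.573 V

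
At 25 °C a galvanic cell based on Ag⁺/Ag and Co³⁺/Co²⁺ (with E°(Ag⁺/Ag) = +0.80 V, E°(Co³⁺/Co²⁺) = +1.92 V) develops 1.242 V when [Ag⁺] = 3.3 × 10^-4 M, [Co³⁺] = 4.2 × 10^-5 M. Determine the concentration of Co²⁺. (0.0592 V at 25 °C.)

0.0011 M

From the Nernst equation, log Q = n(E° − E)/0.0592 = 1(1.12 − 1.242)/0.0592 = -2.061, so Q = 0.00869.
With Q = [Ag⁺]·[Co²⁺]/[Co³⁺] and the known concentrations, [Co²⁺] in the numerator gives [Co²⁺] = 0.0011 M.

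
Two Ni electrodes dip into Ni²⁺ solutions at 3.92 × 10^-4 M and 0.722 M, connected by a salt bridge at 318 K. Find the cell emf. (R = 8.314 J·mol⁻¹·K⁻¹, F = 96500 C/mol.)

0.10 V

Both half-cells are Ni²⁺/Ni, so E°_cell = 0. The concentrated side is the cathode; the cell reaction moves Ni²⁺ from high to low concentration with n = 2.
Q = [Ni²⁺]_dilute/[Ni²⁺]_conc = 3.92 × 10^-4/0.722 = 5.43 × 10^-4.
E = 0 − (RT/nF) ln Q = −((8.314×318)/(2×96500))(-7.519) = 0.1030 V.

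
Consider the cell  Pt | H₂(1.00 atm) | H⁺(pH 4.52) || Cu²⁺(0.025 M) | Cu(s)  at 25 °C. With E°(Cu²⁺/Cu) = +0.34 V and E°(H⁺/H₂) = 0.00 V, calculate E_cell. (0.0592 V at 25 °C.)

The Cu²⁺/Cu couple is the cathode, so E°_cell = 0.34 V; n = 2.
[H⁺] = 10^(−4.52) = 3 × 10^-5 M, and Q = [H⁺]^2 / ([Cu²⁺]·P(H₂)) = 3.65 × 10^-8.
E = E° − (0.0592/2) log Q = 0.34 − (0.0592/2)(-7.438) = 0.560 V.

0.56 V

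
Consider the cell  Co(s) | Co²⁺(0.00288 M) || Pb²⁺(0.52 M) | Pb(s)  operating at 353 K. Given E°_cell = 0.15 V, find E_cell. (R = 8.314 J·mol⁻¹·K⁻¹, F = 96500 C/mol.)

0.229 V

Balancing electrons gives n = 2; the reaction quotient is Q = [Co²⁺]/[Pb²⁺] = 0.00554.
E = E° − (RT/nF) ln Q = 0.15 − (8.314×353)/(2×96500) × (-5.196) = 0.150 + 0.079 = 0.229 V.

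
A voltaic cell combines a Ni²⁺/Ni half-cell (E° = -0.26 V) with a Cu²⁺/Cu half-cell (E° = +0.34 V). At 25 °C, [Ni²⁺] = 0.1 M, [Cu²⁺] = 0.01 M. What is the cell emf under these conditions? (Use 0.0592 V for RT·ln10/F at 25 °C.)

The Cu²⁺/Cu couple has the higher reduction potential and acts as the cathode, so E°_cell = +0.34 − (-0.26) = 0.60 V.
Balancing electrons gives n = 2; the reaction quotient is Q = [Ni²⁺]/[Cu²⁺] = 10.0.
At 25 °C, E = E° − (0.0592/n) log Q = 0.60 − (0.0592/2)(1.000) = 0.600 − 0.030 = 0.570 V.

0.570 V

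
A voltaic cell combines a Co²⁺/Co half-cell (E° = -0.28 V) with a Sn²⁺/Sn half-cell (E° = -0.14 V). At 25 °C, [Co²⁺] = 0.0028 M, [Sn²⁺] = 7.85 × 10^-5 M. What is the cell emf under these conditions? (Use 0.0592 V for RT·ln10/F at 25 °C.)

0.094 V

The Sn²⁺/Sn couple has the higher reduction potential and acts as the cathode, so E°_cell = -0.14 − (-0.28) = 0.14 V.
Balancing electrons gives n = 2; the reaction quotient is Q = [Co²⁺]/[Sn²⁺] = 35.7.
At 25 °C, E = E° − (0.0592/n) log Q = 0.14 − (0.0592/2)(1.552) = 0.140 − 0.046 = 0.094 V.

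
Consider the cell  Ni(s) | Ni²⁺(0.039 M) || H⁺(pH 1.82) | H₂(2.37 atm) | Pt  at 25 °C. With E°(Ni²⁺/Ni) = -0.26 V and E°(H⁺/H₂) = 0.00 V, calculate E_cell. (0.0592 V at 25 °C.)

The hydrogen couple is the cathode, so E°_cell = 0.26 V; n = 2.
[H⁺] = 10^(−1.82) = 0.015 M, and Q = [Ni²⁺]·P(H₂) / [H⁺]^2 = 403.
E = E° − (0.0592/2) log Q = 0.26 − (0.0592/2)(2.606) = 0.183 V.

0.18 V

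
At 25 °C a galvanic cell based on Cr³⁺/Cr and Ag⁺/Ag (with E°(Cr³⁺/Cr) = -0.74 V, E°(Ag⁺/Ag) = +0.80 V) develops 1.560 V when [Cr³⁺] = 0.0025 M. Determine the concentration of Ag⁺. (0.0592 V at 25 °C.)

From the Nernst equation, log Q = n(E° − E)/0.0592 = 3(1.54 − 1.560)/0.0592 = -1.014, so Q = 0.0969.
With Q = [Cr³⁺]/[Ag⁺]^3 and the known concentrations, [Ag⁺]^3 in the denominator gives [Ag⁺] = 0.3 M.

0.3 M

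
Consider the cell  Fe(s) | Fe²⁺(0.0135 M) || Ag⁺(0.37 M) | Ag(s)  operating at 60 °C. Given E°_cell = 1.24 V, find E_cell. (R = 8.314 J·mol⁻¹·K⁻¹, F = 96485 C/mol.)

1.27 V

Balancing electrons gives n = 2; the reaction quotient is Q = [Fe²⁺]/[Ag⁺]^2 = 0.0986.
E = E° − (RT/nF) ln Q = 1.24 − (8.314×333)/(2×96485) × (-2.317) = 1.240 + 0.033 = 1.273 V.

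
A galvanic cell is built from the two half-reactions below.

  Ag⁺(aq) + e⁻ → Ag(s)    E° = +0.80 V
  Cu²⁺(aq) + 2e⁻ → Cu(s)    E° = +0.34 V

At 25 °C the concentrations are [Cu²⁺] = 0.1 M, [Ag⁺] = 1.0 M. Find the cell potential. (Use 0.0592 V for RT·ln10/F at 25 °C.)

The Ag⁺/Ag couple has the higher reduction potential and acts as the cathode, so E°_cell = +0.80 − (+0.34) = 0.46 V.
Balancing electrons gives n = 2; the reaction quotient is Q = [Cu²⁺]/[Ag⁺]^2 = 0.100.
At 25 °C, E = E° − (0.0592/n) log Q = 0.46 − (0.0592/2)(-1.000) = 0.460 + 0.030 = 0.490 V.

0.490 V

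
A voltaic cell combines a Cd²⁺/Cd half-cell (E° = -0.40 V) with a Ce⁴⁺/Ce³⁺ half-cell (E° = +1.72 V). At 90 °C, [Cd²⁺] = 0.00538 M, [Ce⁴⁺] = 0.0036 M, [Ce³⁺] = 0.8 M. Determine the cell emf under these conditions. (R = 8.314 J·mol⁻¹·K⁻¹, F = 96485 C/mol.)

2.03 V

The Ce⁴⁺/Ce³⁺ couple has the higher reduction potential and acts as the cathode, so E°_cell = +1.72 − (-0.40) = 2.12 V.
Balancing electrons gives n = 2; the reaction quotient is Q = [Cd²⁺]·[Ce³⁺]^2/[Ce⁴⁺]^2 = 266.
E = E° − (RT/nF) ln Q = 2.12 − (8.314×363)/(2×96485) × (5.582) = 2.120 − 0.087 = 2.033 V.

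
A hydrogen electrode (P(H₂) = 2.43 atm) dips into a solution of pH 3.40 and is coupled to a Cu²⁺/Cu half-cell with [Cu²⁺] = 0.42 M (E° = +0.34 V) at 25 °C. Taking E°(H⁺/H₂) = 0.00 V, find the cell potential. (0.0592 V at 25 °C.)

0.54 V

The Cu²⁺/Cu couple is the cathode, so E°_cell = 0.34 V; n = 2.
[H⁺] = 10^(−3.40) = 4 × 10^-4 M, and Q = [H⁺]^2 / ([Cu²⁺]·P(H₂)) = 1.55 × 10^-7.
E = E° − (0.0592/2) log Q = 0.34 − (0.0592/2)(-6.809) = 0.542 V.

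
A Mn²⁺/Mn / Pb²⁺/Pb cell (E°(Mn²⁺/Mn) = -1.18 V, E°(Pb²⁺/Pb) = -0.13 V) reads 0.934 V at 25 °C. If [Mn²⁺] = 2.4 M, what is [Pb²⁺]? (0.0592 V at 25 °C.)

From the Nernst equation, log Q = n(E° − E)/0.0592 = 2(1.05 − 0.934)/0.0592 = 3.919, so Q = 8300.
With Q = [Mn²⁺]/[Pb²⁺] and the known concentrations, [Pb²⁺] in the denominator gives [Pb²⁺] = 2.9 × 10^-4 M.

2.9 × 10^-4 M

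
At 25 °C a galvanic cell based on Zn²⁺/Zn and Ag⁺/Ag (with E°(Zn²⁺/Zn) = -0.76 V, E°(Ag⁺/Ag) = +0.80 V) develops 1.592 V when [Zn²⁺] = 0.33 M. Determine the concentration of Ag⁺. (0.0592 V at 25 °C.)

From the Nernst equation, log Q = n(E° − E)/0.0592 = 2(1.56 − 1.592)/0.0592 = -1.081, so Q = 0.0830.
With Q = [Zn²⁺]/[Ag⁺]^2 and the known concentrations, [Ag⁺]^2 in the denominator gives [Ag⁺] = 2.0 M.

2.0 M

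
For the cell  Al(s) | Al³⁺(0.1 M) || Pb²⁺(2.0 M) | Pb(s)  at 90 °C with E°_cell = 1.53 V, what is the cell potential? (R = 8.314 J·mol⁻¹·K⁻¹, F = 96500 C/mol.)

Balancing electrons gives n = 6; the reaction quotient is Q = [Al³⁺]^2/[Pb²⁺]^3 = 0.00125.
E = E° − (RT/nF) ln Q = 1.53 − (8.314×363)/(6×96500) × (-6.685) = 1.530 + 0.035 = 1.565 V.

1.56 V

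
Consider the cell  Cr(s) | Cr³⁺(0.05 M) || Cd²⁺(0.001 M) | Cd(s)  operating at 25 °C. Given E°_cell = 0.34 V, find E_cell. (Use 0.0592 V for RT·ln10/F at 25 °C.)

Balancing electrons gives n = 6; the reaction quotient is Q = [Cr³⁺]^2/[Cd²⁺]^3 = 2.5 × 10^6.
At 25 °C, E = E° − (0.0592/n) log Q = 0.34 − (0.0592/6)(6.398) = 0.340 − 0.063 = 0.277 V.

0.277 V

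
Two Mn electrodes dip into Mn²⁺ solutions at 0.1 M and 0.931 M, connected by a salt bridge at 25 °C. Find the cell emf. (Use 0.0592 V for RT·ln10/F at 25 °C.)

Both half-cells are Mn²⁺/Mn, so E°_cell = 0. The concentrated side is the cathode; the cell reaction moves Mn²⁺ from high to low concentration with n = 2.
Q = [Mn²⁺]_dilute/[Mn²⁺]_conc = 0.1/0.931 = 0.107.
E = 0 − (0.0592/2) log Q = −(0.0592/2)(-0.969) = 0.0287 V.

0.029 V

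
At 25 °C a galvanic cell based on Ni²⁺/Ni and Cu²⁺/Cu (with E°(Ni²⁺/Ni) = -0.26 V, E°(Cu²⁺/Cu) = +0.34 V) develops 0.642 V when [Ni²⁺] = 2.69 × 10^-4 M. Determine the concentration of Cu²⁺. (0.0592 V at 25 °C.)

From the Nernst equation, log Q = n(E° − E)/0.0592 = 2(0.60 − 0.642)/0.0592 = -1.419, so Q = 0.0381.
With Q = [Ni²⁺]/[Cu²⁺] and the known concentrations, [Cu²⁺] in the denominator gives [Cu²⁺] = 0.0071 M.

0.0071 M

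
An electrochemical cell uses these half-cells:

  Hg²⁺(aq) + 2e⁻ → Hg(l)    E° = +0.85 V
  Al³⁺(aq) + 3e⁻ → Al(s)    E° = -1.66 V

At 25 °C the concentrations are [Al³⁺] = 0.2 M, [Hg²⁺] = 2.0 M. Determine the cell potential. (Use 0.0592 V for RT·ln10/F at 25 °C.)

2.53 V

The Hg²⁺/Hg couple has the higher reduction potential and acts as the cathode, so E°_cell = +0.85 − (-1.66) = 2.51 V.
Balancing electrons gives n = 6; the reaction quotient is Q = [Al³⁺]^2/[Hg²⁺]^3 = 0.00500.
At 25 °C, E = E° − (0.0592/n) log Q = 2.51 − (0.0592/6)(-2.301) = 2.510 + 0.023 = 2.533 V.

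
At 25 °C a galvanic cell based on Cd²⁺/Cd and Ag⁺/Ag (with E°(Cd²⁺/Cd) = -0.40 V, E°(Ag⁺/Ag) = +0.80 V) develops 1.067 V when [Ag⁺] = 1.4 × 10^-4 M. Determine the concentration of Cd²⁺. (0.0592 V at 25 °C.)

From the Nernst equation, log Q = n(E° − E)/0.0592 = 2(1.20 − 1.067)/0.0592 = 4.493, so Q = 3.11 × 10^4.
With Q = [Cd²⁺]/[Ag⁺]^2 and the known concentrations, [Cd²⁺] in the numerator gives [Cd²⁺] = 6.1 × 10^-4 M.

6.1 × 10^-4 M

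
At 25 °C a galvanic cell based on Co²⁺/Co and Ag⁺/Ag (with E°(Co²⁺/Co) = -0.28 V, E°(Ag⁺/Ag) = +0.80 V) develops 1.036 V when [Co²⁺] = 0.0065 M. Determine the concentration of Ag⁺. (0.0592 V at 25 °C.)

From the Nernst equation, log Q = n(E° − E)/0.0592 = 2(1.08 − 1.036)/0.0592 = 1.486, so Q = 30.7.
With Q = [Co²⁺]/[Ag⁺]^2 and the known concentrations, [Ag⁺]^2 in the denominator gives [Ag⁺] = 0.015 M.

0.015 M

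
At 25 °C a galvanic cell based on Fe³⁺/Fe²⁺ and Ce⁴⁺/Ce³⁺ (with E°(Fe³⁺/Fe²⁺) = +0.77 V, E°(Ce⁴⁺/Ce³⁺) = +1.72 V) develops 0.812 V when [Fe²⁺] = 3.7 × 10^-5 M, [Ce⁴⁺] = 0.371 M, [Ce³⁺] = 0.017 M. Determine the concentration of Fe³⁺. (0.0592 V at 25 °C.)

0.17 M

From the Nernst equation, log Q = n(E° − E)/0.0592 = 1(0.95 − 0.812)/0.0592 = 2.331, so Q = 214.
With Q = [Fe³⁺]·[Ce³⁺]/([Fe²⁺]·[Ce⁴⁺]) and the known concentrations, [Fe³⁺] in the numerator gives [Fe³⁺] = 0.17 M.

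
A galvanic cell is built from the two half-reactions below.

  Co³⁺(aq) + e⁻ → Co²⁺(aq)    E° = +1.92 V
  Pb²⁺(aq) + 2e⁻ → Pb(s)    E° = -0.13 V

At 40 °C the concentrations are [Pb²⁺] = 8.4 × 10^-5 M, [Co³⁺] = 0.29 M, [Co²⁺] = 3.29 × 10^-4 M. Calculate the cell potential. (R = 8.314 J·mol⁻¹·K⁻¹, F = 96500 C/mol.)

The Co³⁺/Co²⁺ couple has the higher reduction potential and acts as the cathode, so E°_cell = +1.92 − (-0.13) = 2.05 V.
Balancing electrons gives n = 2; the reaction quotient is Q = [Pb²⁺]·[Co²⁺]^2/[Co³⁺]^2 = 1.08 × 10^-10.
E = E° − (RT/nF) ln Q = 2.05 − (8.314×313)/(2×96500) × (-22.948) = 2.050 + 0.309 = 2.359 V.

2.36 V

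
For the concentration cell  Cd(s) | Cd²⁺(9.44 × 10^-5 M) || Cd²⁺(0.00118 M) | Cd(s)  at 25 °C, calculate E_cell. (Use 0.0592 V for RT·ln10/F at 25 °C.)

Both half-cells are Cd²⁺/Cd, so E°_cell = 0. The concentrated side is the cathode; the cell reaction moves Cd²⁺ from high to low concentration with n = 2.
Q = [Cd²⁺]_dilute/[Cd²⁺]_conc = 9.44 × 10^-5/0.00118 = 0.0800.
E = 0 − (0.0592/2) log Q = −(0.0592/2)(-1.097) = 0.0325 V.

0.032 V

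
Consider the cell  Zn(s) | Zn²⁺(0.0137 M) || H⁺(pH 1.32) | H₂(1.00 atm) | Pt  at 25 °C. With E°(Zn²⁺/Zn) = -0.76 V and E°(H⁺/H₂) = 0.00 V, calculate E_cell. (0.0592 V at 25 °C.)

The hydrogen couple is the cathode, so E°_cell = 0.76 V; n = 2.
[H⁺] = 10^(−1.32) = 0.048 M, and Q = [Zn²⁺]·P(H₂) / [H⁺]^2 = 5.98.
E = E° − (0.0592/2) log Q = 0.76 − (0.0592/2)(0.777) = 0.737 V.

0.74 V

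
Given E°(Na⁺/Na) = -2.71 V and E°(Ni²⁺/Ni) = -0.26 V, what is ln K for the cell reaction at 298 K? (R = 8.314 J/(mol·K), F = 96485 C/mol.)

E°_cell = -0.26 − (-2.71) = 2.45 V, with n = 2 electrons transferred.
At equilibrium E = 0, so the Nernst equation gives ln K = nFE°/RT = (2)(96485)(2.45)/((8.314)(298)) = 190.82.

ln K = 190.8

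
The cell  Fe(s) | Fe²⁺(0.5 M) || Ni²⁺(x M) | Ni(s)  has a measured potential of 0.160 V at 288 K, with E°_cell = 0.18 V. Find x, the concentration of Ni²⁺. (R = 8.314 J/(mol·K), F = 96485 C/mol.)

0.1 M

From the Nernst equation, ln Q = nF(E° − E)/RT = 2×96485×(0.18 − 0.160)/(8.314×288) = 1.612, so Q = 5.01.
With Q = [Fe²⁺]/[Ni²⁺] and the known concentrations, [Ni²⁺] in the denominator gives [Ni²⁺] = 0.1 M.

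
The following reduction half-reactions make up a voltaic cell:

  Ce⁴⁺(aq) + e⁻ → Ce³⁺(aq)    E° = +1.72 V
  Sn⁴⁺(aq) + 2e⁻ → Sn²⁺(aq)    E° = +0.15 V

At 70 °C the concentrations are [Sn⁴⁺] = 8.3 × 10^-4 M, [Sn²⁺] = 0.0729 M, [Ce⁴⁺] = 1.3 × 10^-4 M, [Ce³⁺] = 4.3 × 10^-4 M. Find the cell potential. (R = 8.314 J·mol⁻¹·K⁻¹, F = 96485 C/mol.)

The Ce⁴⁺/Ce³⁺ couple has the higher reduction potential and acts as the cathode, so E°_cell = +1.72 − (+0.15) = 1.57 V.
Balancing electrons gives n = 2; the reaction quotient is Q = [Sn⁴⁺]·[Ce³⁺]^2/([Sn²⁺]·[Ce⁴⁺]^2) = 0.125.
E = E° − (RT/nF) ln Q = 1.57 − (8.314×343)/(2×96485) × (-2.083) = 1.570 + 0.031 = 1.601 V.

1.60 V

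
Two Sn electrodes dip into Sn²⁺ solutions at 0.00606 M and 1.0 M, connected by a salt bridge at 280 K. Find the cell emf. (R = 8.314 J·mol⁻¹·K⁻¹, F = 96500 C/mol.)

Both half-cells are Sn²⁺/Sn, so E°_cell = 0. The concentrated side is the cathode; the cell reaction moves Sn²⁺ from high to low concentration with n = 2.
Q = [Sn²⁺]_dilute/[Sn²⁺]_conc = 0.00606/1.0 = 0.00606.
E = 0 − (RT/nF) ln Q = −((8.314×280)/(2×96500))(-5.106) = 0.0616 V.

0.062 V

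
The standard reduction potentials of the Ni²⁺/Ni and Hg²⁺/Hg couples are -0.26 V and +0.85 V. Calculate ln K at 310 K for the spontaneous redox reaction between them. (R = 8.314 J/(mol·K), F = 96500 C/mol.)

ln K = 83.1

E°_cell = +0.85 − (-0.26) = 1.11 V, with n = 2 electrons transferred.
At equilibrium E = 0, so the Nernst equation gives ln K = nFE°/RT = (2)(96500)(1.11)/((8.314)(310)) = 83.12.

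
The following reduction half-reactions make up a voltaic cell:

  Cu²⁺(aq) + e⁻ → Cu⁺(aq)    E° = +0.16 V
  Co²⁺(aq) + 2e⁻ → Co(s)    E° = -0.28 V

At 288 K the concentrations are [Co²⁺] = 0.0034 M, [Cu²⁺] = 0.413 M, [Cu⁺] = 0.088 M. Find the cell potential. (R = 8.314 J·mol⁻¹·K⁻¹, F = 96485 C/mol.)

0.549 V

The Cu²⁺/Cu⁺ couple has the higher reduction potential and acts as the cathode, so E°_cell = +0.16 − (-0.28) = 0.44 V.
Balancing electrons gives n = 2; the reaction quotient is Q = [Co²⁺]·[Cu⁺]^2/[Cu²⁺]^2 = 1.54 × 10^-4.
E = E° − (RT/nF) ln Q = 0.44 − (8.314×288)/(2×96485) × (-8.776) = 0.440 + 0.109 = 0.549 V.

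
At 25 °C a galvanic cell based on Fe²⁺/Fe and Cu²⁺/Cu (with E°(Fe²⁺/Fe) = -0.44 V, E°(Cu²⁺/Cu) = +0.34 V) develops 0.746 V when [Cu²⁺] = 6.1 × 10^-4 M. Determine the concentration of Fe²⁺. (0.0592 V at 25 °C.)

From the Nernst equation, log Q = n(E° − E)/0.0592 = 2(0.78 − 0.746)/0.0592 = 1.149, so Q = 14.1.
With Q = [Fe²⁺]/[Cu²⁺] and the known concentrations, [Fe²⁺] in the numerator gives [Fe²⁺] = 0.0086 M.

0.0086 M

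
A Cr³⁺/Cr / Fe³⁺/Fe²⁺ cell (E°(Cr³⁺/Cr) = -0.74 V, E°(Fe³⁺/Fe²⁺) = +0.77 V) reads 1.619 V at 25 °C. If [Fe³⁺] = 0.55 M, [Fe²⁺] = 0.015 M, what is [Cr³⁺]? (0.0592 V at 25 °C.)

0.15 M

From the Nernst equation, log Q = n(E° − E)/0.0592 = 3(1.51 − 1.619)/0.0592 = -5.524, so Q = 2.99 × 10^-6.
With Q = [Cr³⁺]·[Fe²⁺]^3/[Fe³⁺]^3 and the known concentrations, [Cr³⁺] in the numerator gives [Cr³⁺] = 0.15 M.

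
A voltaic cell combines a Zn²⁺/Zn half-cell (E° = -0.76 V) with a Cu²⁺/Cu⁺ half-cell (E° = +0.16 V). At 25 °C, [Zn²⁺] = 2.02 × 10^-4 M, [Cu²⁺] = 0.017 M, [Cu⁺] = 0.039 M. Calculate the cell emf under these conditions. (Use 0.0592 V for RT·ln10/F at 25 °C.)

1.01 V

The Cu²⁺/Cu⁺ couple has the higher reduction potential and acts as the cathode, so E°_cell = +0.16 − (-0.76) = 0.92 V.
Balancing electrons gives n = 2; the reaction quotient is Q = [Zn²⁺]·[Cu⁺]^2/[Cu²⁺]^2 = 0.00106.
At 25 °C, E = E° − (0.0592/n) log Q = 0.92 − (0.0592/2)(-2.973) = 0.920 + 0.088 = 1.008 V.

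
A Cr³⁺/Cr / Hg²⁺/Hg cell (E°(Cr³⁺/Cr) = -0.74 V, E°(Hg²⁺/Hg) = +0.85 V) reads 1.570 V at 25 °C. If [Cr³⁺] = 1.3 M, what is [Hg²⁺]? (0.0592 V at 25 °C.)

0.25 M

From the Nernst equation, log Q = n(E° − E)/0.0592 = 6(1.59 − 1.570)/0.0592 = 2.027, so Q = 106.
With Q = [Cr³⁺]^2/[Hg²⁺]^3 and the known concentrations, [Hg²⁺]^3 in the denominator gives [Hg²⁺] = 0.25 M.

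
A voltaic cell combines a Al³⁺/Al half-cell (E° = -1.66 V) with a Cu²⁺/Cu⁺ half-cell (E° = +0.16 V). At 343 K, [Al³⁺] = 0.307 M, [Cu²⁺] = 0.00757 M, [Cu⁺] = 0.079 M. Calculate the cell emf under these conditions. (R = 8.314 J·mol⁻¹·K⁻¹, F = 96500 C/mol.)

The Cu²⁺/Cu⁺ couple has the higher reduction potential and acts as the cathode, so E°_cell = +0.16 − (-1.66) = 1.82 V.
Balancing electrons gives n = 3; the reaction quotient is Q = [Al³⁺]·[Cu⁺]^3/[Cu²⁺]^3 = 349.
E = E° − (RT/nF) ln Q = 1.82 − (8.314×343)/(3×96500) × (5.855) = 1.820 − 0.058 = 1.762 V.

1.76 V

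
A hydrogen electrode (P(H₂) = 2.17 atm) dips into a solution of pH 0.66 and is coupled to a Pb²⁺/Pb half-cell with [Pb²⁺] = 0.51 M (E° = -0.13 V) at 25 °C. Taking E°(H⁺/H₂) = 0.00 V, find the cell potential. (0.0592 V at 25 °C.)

The hydrogen couple is the cathode, so E°_cell = 0.13 V; n = 2.
[H⁺] = 10^(−0.66) = 0.22 M, and Q = [Pb²⁺]·P(H₂) / [H⁺]^2 = 23.1.
E = E° − (0.0592/2) log Q = 0.13 − (0.0592/2)(1.364) = 0.090 V.

0.090 V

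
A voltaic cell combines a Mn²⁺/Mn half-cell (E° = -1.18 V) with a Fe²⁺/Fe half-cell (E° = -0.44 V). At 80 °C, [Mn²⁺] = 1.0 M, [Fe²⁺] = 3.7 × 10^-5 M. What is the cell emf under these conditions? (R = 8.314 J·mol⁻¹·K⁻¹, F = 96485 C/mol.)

0.585 V

The Fe²⁺/Fe couple has the higher reduction potential and acts as the cathode, so E°_cell = -0.44 − (-1.18) = 0.74 V.
Balancing electrons gives n = 2; the reaction quotient is Q = [Mn²⁺]/[Fe²⁺] = 2.7 × 10^4.
E = E° − (RT/nF) ln Q = 0.74 − (8.314×353)/(2×96485) × (10.205) = 0.740 − 0.155 = 0.585 V.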